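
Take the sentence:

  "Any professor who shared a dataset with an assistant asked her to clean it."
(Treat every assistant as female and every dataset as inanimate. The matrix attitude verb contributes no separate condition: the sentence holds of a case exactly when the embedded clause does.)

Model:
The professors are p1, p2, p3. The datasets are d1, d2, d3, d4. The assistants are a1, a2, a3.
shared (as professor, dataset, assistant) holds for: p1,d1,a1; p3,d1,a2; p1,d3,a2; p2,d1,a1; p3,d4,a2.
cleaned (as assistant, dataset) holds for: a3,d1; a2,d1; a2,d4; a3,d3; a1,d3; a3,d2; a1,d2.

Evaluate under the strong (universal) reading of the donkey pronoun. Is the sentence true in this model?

"her" takes "an assistant" as antecedent and "it" takes "a dataset"; both are donkey pronouns co-varying with the restrictor.
Strong reading: for every (p,d,a) with shared(p,d,a), cleaned(a,d).
Restrictor triples: (p1,d1,a1)→cleaned(a1,d1) ✗  (p1,d3,a2)→cleaned(a2,d3) ✗  (p2,d1,a1)→cleaned(a1,d1) ✗  (p3,d1,a2)→cleaned(a2,d1) ✓  (p3,d4,a2)→cleaned(a2,d4) ✓
Counterexample: (p1,d1,a1) — cleaned(a1,d1) does not hold.

False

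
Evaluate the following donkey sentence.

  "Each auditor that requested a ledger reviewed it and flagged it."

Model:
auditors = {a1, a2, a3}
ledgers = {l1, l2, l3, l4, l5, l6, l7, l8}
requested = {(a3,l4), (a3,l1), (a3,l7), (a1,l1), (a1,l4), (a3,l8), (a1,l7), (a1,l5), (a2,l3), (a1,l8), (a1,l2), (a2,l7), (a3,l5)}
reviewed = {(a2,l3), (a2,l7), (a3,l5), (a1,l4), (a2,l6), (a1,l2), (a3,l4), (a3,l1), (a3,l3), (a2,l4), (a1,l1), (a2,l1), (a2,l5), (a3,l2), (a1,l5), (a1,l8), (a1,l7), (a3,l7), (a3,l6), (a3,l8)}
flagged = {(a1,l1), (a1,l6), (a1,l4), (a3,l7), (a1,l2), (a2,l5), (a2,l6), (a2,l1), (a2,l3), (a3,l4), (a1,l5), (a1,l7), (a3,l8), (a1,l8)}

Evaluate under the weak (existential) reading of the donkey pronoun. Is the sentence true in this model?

True

"it" takes "a ledger" as antecedent — a donkey pronoun bound across the clause boundary.
Weak reading: every auditor a with some requested-ledger has at least one requested-ledger l such that reviewed(a,l) ∧ flagged(a,l).
Per auditor: a1:✓  a2:✓  a3:✓
Every auditor in the restrictor has a witness.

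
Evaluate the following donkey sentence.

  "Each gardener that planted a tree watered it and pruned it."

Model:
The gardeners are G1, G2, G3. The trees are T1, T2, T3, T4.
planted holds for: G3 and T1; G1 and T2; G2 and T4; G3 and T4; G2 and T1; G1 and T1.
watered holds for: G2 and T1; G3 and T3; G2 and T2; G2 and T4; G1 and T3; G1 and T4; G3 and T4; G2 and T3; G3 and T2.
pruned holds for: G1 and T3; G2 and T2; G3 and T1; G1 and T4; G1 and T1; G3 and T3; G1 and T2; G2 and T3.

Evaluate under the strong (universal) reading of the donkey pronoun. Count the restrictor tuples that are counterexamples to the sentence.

"it" takes "a tree" as antecedent — a donkey pronoun bound across the clause boundary.
Strong reading: for every (g,t) with planted(g,t), watered(g,t) ∧ pruned(g,t).
Restrictor pairs: (G1,T1) ✗  (G1,T2) ✗  (G2,T1) ✗  (G2,T4) ✗  (G3,T1) ✗  (G3,T4) ✗
Counterexamples (restrictor pairs failing the scope): 6.

6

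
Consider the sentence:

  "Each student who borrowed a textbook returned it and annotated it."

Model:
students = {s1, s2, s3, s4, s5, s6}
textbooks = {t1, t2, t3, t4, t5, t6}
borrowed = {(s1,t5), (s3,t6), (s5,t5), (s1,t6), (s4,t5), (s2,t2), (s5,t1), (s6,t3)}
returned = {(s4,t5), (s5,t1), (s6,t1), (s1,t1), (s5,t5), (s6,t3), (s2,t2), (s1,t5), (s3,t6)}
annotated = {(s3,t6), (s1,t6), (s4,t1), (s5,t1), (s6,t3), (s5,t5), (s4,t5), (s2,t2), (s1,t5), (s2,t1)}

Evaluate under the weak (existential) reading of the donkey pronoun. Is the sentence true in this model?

"it" takes "a textbook" as antecedent — a donkey pronoun bound across the clause boundary.
Weak reading: every student s with some borrowed-textbook has at least one borrowed-textbook t such that returned(s,t) ∧ annotated(s,t).
Per student: s1:✓  s2:✓  s3:✓  s4:✓  s5:✓  s6:✓
Every student in the restrictor has a witness.

True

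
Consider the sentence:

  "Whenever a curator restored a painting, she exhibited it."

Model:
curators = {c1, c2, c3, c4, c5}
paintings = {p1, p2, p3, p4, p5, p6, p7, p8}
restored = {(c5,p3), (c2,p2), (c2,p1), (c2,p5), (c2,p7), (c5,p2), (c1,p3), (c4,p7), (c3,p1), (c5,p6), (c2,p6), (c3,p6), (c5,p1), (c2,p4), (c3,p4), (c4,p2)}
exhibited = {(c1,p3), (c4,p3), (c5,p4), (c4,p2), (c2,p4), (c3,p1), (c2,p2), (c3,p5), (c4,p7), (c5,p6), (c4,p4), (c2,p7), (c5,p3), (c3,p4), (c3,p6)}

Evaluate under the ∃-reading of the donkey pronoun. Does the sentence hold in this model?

True

"it" takes "a painting" as antecedent — a donkey pronoun bound across the clause boundary.
Weak reading: every curator c with some restored-painting has at least one restored-painting p such that exhibited(c,p).
Per curator: c1:✓  c2:✓  c3:✓  c4:✓  c5:✓
Every curator in the restrictor has a witness.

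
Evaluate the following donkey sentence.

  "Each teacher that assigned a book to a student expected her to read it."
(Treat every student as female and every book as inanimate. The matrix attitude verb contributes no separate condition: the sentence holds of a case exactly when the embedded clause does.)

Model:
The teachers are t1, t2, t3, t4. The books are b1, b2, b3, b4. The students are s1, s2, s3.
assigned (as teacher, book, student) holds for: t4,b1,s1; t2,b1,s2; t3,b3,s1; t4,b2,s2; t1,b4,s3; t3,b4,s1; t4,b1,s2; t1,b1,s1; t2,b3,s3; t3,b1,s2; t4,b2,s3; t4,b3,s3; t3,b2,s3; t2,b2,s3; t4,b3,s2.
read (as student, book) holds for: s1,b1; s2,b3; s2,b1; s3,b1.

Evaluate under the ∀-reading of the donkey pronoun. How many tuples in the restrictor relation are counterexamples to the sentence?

"her" takes "a student" as antecedent and "it" takes "a book"; both are donkey pronouns co-varying with the restrictor.
Strong reading: for every (t,b,s) with assigned(t,b,s), read(s,b).
Restrictor triples: (t1,b1,s1)→read(s1,b1) ✓  (t1,b4,s3)→read(s3,b4) ✗  (t2,b1,s2)→read(s2,b1) ✓  (t2,b2,s3)→read(s3,b2) ✗  (t2,b3,s3)→read(s3,b3) ✗  (t3,b1,s2)→read(s2,b1) ✓  (t3,b2,s3)→read(s3,b2) ✗  (t3,b3,s1)→read(s1,b3) ✗  (t3,b4,s1)→read(s1,b4) ✗  (t4,b1,s1)→read(s1,b1) ✓  (t4,b1,s2)→read(s2,b1) ✓  (t4,b2,s2)→read(s2,b2) ✗  (t4,b2,s3)→read(s3,b2) ✗  (t4,b3,s2)→read(s2,b3) ✓  (t4,b3,s3)→read(s3,b3) ✗
Counterexamples (restrictor triples failing the scope): 9.

9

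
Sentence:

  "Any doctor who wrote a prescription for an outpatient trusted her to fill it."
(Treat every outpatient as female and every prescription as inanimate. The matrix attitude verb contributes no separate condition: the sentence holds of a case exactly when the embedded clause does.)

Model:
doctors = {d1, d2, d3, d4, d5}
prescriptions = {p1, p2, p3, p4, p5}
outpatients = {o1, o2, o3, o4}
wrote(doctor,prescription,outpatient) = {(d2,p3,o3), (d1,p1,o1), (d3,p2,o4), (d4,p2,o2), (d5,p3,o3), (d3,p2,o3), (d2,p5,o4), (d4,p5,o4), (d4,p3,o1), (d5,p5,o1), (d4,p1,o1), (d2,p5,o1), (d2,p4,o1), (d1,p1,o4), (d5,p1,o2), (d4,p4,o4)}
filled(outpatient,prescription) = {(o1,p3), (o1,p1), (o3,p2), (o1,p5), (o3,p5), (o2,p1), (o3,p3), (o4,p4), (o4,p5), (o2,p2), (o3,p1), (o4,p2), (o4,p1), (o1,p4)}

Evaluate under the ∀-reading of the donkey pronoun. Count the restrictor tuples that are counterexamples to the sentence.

0

"her" takes "an outpatient" as antecedent and "it" takes "a prescription"; both are donkey pronouns co-varying with the restrictor.
Strong reading: for every (d,p,o) with wrote(d,p,o), filled(o,p).
Restrictor triples: (d1,p1,o1)→filled(o1,p1) ✓  (d1,p1,o4)→filled(o4,p1) ✓  (d2,p3,o3)→filled(o3,p3) ✓  (d2,p4,o1)→filled(o1,p4) ✓  (d2,p5,o1)→filled(o1,p5) ✓  (d2,p5,o4)→filled(o4,p5) ✓  (d3,p2,o3)→filled(o3,p2) ✓  (d3,p2,o4)→filled(o4,p2) ✓  (d4,p1,o1)→filled(o1,p1) ✓  (d4,p2,o2)→filled(o2,p2) ✓  (d4,p3,o1)→filled(o1,p3) ✓  (d4,p4,o4)→filled(o4,p4) ✓  (d4,p5,o4)→filled(o4,p5) ✓  (d5,p1,o2)→filled(o2,p1) ✓  (d5,p3,o3)→filled(o3,p3) ✓  (d5,p5,o1)→filled(o1,p5) ✓
Counterexamples (restrictor triples failing the scope): 0.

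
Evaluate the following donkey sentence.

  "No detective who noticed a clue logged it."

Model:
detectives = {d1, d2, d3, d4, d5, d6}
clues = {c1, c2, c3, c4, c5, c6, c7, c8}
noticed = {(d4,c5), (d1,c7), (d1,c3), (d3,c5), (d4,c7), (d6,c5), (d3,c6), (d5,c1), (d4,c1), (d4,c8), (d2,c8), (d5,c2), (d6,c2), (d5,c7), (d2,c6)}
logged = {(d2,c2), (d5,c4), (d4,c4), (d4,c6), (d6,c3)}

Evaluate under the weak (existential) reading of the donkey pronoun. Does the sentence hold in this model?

"it" takes "a clue" as antecedent — a donkey pronoun bound across the clause boundary.
Truth condition: for no (d,c) with noticed(d,c) does logged(d,c) hold.
Restrictor pairs — does the scope hold? (d1,c3):fails  (d1,c7):fails  (d2,c6):fails  (d2,c8):fails  (d3,c5):fails  (d3,c6):fails  (d4,c1):fails  (d4,c5):fails  (d4,c7):fails  (d4,c8):fails  (d5,c1):fails  (d5,c2):fails  (d5,c7):fails  (d6,c2):fails  (d6,c5):fails
Scope holds for no restrictor pair, so the sentence is true.

True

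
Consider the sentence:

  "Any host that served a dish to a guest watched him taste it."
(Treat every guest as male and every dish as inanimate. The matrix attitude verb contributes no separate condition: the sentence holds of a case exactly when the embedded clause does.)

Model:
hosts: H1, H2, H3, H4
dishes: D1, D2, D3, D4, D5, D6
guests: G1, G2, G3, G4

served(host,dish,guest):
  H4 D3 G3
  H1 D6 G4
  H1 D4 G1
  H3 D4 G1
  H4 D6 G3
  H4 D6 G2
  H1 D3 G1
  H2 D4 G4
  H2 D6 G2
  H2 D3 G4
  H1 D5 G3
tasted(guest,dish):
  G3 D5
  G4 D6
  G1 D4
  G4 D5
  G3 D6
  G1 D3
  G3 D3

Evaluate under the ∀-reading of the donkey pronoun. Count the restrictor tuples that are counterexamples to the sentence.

4

"him" takes "a guest" as antecedent and "it" takes "a dish"; both are donkey pronouns co-varying with the restrictor.
Strong reading: for every (h,d,g) with served(h,d,g), tasted(g,d).
Restrictor triples: (H1,D3,G1)→tasted(G1,D3) ✓  (H1,D4,G1)→tasted(G1,D4) ✓  (H1,D5,G3)→tasted(G3,D5) ✓  (H1,D6,G4)→tasted(G4,D6) ✓  (H2,D3,G4)→tasted(G4,D3) ✗  (H2,D4,G4)→tasted(G4,D4) ✗  (H2,D6,G2)→tasted(G2,D6) ✗  (H3,D4,G1)→tasted(G1,D4) ✓  (H4,D3,G3)→tasted(G3,D3) ✓  (H4,D6,G2)→tasted(G2,D6) ✗  (H4,D6,G3)→tasted(G3,D6) ✓
Counterexamples (restrictor triples failing the scope): 4.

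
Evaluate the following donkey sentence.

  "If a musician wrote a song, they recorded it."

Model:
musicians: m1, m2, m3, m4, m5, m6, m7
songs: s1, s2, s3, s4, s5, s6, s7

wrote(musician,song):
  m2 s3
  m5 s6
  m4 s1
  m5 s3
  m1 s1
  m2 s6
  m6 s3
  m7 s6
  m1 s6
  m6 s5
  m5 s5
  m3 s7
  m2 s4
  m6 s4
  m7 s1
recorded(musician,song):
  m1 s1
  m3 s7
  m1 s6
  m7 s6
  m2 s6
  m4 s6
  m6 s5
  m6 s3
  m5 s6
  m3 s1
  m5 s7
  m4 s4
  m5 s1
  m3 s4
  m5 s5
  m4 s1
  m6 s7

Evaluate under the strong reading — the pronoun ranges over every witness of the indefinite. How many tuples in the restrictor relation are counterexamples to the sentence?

5

"it" takes "a song" as antecedent — a donkey pronoun bound across the clause boundary.
Strong reading: for every (m,s) with wrote(m,s), recorded(m,s).
Restrictor pairs: (m1,s1) ✓  (m1,s6) ✓  (m2,s3) ✗  (m2,s4) ✗  (m2,s6) ✓  (m3,s7) ✓  (m4,s1) ✓  (m5,s3) ✗  (m5,s5) ✓  (m5,s6) ✓  (m6,s3) ✓  (m6,s4) ✗  (m6,s5) ✓  (m7,s1) ✗  (m7,s6) ✓
Counterexamples (restrictor pairs failing the scope): 5.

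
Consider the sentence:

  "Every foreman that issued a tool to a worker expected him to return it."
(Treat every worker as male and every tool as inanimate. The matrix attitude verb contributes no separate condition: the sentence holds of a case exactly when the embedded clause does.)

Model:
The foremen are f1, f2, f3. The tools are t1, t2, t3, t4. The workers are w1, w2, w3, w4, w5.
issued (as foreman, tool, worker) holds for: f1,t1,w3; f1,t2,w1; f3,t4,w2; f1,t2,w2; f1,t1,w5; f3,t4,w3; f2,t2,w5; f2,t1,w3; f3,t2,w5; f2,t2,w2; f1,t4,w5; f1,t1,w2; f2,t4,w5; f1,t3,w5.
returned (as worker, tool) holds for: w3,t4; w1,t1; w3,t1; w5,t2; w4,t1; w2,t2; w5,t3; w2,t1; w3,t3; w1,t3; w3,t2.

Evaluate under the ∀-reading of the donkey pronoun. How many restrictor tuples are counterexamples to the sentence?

"him" takes "a worker" as antecedent and "it" takes "a tool"; both are donkey pronouns co-varying with the restrictor.
Strong reading: for every (f,t,w) with issued(f,t,w), returned(w,t).
Restrictor triples: (f1,t1,w2)→returned(w2,t1) ✓  (f1,t1,w3)→returned(w3,t1) ✓  (f1,t1,w5)→returned(w5,t1) ✗  (f1,t2,w1)→returned(w1,t2) ✗  (f1,t2,w2)→returned(w2,t2) ✓  (f1,t3,w5)→returned(w5,t3) ✓  (f1,t4,w5)→returned(w5,t4) ✗  (f2,t1,w3)→returned(w3,t1) ✓  (f2,t2,w2)→returned(w2,t2) ✓  (f2,t2,w5)→returned(w5,t2) ✓  (f2,t4,w5)→returned(w5,t4) ✗  (f3,t2,w5)→returned(w5,t2) ✓  (f3,t4,w2)→returned(w2,t4) ✗  (f3,t4,w3)→returned(w3,t4) ✓
Counterexamples (restrictor triples failing the scope): 5.

5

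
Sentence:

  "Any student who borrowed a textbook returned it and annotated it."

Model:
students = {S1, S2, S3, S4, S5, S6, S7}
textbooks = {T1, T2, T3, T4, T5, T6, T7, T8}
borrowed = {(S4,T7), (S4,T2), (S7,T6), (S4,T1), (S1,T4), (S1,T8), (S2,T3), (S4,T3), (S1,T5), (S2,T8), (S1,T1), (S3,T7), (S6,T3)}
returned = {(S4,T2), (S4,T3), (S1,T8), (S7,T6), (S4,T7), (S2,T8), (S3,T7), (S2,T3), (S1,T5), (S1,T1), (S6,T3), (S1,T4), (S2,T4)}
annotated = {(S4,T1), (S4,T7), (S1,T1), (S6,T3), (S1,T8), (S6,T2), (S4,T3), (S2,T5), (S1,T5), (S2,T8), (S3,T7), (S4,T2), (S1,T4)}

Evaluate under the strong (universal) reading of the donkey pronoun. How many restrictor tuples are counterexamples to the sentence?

3

"it" takes "a textbook" as antecedent — a donkey pronoun bound across the clause boundary.
Strong reading: for every (s,t) with borrowed(s,t), returned(s,t) ∧ annotated(s,t).
Restrictor pairs: (S1,T1) ✓  (S1,T4) ✓  (S1,T5) ✓  (S1,T8) ✓  (S2,T3) ✗  (S2,T8) ✓  (S3,T7) ✓  (S4,T1) ✗  (S4,T2) ✓  (S4,T3) ✓  (S4,T7) ✓  (S6,T3) ✓  (S7,T6) ✗
Counterexamples (restrictor pairs failing the scope): 3.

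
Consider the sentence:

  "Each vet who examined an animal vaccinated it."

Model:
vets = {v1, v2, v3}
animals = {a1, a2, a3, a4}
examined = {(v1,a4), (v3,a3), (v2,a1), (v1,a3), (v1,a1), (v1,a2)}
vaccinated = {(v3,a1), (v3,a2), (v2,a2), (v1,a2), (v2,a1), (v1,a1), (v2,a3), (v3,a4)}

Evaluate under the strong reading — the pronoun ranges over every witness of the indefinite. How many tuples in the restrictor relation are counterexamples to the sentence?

3

"it" takes "an animal" as antecedent — a donkey pronoun bound across the clause boundary.
Strong reading: for every (v,a) with examined(v,a), vaccinated(v,a).
Restrictor pairs: (v1,a1) ✓  (v1,a2) ✓  (v1,a3) ✗  (v1,a4) ✗  (v2,a1) ✓  (v3,a3) ✗
Counterexamples (restrictor pairs failing the scope): 3.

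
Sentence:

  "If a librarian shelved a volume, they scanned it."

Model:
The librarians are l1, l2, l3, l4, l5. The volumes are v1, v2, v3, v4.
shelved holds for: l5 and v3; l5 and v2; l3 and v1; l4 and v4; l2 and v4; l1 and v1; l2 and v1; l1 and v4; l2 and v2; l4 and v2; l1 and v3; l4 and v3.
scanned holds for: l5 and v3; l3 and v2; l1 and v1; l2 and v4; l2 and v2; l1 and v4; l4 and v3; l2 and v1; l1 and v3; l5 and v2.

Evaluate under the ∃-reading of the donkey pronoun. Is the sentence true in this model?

"it" takes "a volume" as antecedent — a donkey pronoun bound across the clause boundary.
Weak reading: every librarian l with some shelved-volume has at least one shelved-volume v such that scanned(l,v).
Per librarian: l1:✓  l2:✓  l3:✗  l4:✓  l5:✓
l3 has no witness among its shelved-volumes.

False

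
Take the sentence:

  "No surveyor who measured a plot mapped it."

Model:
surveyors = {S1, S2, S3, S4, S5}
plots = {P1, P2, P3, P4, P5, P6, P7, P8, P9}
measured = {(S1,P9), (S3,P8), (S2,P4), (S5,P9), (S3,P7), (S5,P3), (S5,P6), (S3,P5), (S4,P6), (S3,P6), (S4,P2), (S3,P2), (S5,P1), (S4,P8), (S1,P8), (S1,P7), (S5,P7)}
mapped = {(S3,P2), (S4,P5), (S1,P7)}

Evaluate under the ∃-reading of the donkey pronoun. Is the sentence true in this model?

False

"it" takes "a plot" as antecedent — a donkey pronoun bound across the clause boundary.
Truth condition: for no (s,p) with measured(s,p) does mapped(s,p) hold.
Restrictor pairs — does the scope hold? (S1,P7):holds  (S1,P8):fails  (S1,P9):fails  (S2,P4):fails  (S3,P2):holds  (S3,P5):fails  (S3,P6):fails  (S3,P7):fails  (S3,P8):fails  (S4,P2):fails  (S4,P6):fails  (S4,P8):fails  (S5,P1):fails  (S5,P3):fails  (S5,P6):fails  (S5,P7):fails  (S5,P9):fails
Scope holds for 2 pair(s), so the sentence is false.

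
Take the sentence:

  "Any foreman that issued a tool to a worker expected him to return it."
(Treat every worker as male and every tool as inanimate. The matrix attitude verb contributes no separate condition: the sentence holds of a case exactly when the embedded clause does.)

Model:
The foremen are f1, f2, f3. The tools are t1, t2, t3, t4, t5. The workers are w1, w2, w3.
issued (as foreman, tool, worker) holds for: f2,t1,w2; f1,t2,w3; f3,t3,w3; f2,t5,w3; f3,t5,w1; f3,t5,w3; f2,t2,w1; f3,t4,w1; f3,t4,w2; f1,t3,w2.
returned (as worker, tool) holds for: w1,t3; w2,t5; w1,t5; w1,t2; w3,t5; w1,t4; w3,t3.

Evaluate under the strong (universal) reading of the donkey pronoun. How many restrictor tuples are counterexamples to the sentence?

"him" takes "a worker" as antecedent and "it" takes "a tool"; both are donkey pronouns co-varying with the restrictor.
Strong reading: for every (f,t,w) with issued(f,t,w), returned(w,t).
Restrictor triples: (f1,t2,w3)→returned(w3,t2) ✗  (f1,t3,w2)→returned(w2,t3) ✗  (f2,t1,w2)→returned(w2,t1) ✗  (f2,t2,w1)→returned(w1,t2) ✓  (f2,t5,w3)→returned(w3,t5) ✓  (f3,t3,w3)→returned(w3,t3) ✓  (f3,t4,w1)→returned(w1,t4) ✓  (f3,t4,w2)→returned(w2,t4) ✗  (f3,t5,w1)→returned(w1,t5) ✓  (f3,t5,w3)→returned(w3,t5) ✓
Counterexamples (restrictor triples failing the scope): 4.

4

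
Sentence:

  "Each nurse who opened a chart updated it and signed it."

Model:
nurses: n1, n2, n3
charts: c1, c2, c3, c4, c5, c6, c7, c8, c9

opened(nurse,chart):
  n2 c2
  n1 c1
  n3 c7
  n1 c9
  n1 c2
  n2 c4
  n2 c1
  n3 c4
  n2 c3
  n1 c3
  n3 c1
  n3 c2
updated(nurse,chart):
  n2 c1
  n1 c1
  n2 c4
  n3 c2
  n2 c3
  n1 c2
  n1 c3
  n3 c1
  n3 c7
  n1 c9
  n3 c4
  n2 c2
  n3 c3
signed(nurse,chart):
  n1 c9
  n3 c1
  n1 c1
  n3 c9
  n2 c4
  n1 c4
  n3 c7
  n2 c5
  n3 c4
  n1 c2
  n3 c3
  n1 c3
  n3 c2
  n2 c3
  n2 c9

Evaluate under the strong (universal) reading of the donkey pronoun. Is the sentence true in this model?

"it" takes "a chart" as antecedent — a donkey pronoun bound across the clause boundary.
Strong reading: for every (n,c) with opened(n,c), updated(n,c) ∧ signed(n,c).
Restrictor pairs: (n1,c1) ✓  (n1,c2) ✓  (n1,c3) ✓  (n1,c9) ✓  (n2,c1) ✗  (n2,c2) ✗  (n2,c3) ✓  (n2,c4) ✓  (n3,c1) ✓  (n3,c2) ✓  (n3,c4) ✓  (n3,c7) ✓
Counterexample: (n2,c1) is in opened but fails the scope.

False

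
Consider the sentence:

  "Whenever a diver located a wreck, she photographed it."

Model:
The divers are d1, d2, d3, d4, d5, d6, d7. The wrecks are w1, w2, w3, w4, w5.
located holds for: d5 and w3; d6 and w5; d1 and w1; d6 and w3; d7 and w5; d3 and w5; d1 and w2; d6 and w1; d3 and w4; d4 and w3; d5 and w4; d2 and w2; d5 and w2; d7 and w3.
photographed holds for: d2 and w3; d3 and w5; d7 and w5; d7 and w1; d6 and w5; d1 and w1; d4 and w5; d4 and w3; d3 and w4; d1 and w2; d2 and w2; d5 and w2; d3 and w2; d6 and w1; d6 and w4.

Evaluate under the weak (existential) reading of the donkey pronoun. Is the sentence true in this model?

True

"it" takes "a wreck" as antecedent — a donkey pronoun bound across the clause boundary.
Weak reading: every diver d with some located-wreck has at least one located-wreck w such that photographed(d,w).
Per diver: d1:✓  d2:✓  d3:✓  d4:✓  d5:✓  d6:✓  d7:✓
Every diver in the restrictor has a witness.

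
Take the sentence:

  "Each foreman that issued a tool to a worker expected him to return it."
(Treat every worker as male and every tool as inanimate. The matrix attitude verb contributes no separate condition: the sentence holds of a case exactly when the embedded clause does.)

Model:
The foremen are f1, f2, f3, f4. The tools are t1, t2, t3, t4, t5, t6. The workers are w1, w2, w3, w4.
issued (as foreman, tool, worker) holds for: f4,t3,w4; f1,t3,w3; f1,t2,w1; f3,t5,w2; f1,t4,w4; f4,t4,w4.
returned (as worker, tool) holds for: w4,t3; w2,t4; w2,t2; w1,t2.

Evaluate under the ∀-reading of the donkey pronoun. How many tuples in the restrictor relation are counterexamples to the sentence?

"him" takes "a worker" as antecedent and "it" takes "a tool"; both are donkey pronouns co-varying with the restrictor.
Strong reading: for every (f,t,w) with issued(f,t,w), returned(w,t).
Restrictor triples: (f1,t2,w1)→returned(w1,t2) ✓  (f1,t3,w3)→returned(w3,t3) ✗  (f1,t4,w4)→returned(w4,t4) ✗  (f3,t5,w2)→returned(w2,t5) ✗  (f4,t3,w4)→returned(w4,t3) ✓  (f4,t4,w4)→returned(w4,t4) ✗
Counterexamples (restrictor triples failing the scope): 4.

4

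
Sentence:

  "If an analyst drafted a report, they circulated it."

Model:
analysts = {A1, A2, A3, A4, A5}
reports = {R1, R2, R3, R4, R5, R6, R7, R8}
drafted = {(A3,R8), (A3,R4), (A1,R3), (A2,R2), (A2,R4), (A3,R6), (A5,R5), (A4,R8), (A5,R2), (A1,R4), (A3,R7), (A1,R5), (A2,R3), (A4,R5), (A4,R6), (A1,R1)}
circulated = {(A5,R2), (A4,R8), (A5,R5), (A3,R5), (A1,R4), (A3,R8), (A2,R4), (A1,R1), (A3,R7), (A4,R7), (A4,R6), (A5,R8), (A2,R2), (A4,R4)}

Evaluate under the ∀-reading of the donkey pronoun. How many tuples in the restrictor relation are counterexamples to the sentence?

6

"it" takes "a report" as antecedent — a donkey pronoun bound across the clause boundary.
Strong reading: for every (a,r) with drafted(a,r), circulated(a,r).
Restrictor pairs: (A1,R1) ✓  (A1,R3) ✗  (A1,R4) ✓  (A1,R5) ✗  (A2,R2) ✓  (A2,R3) ✗  (A2,R4) ✓  (A3,R4) ✗  (A3,R6) ✗  (A3,R7) ✓  (A3,R8) ✓  (A4,R5) ✗  (A4,R6) ✓  (A4,R8) ✓  (A5,R2) ✓  (A5,R5) ✓
Counterexamples (restrictor pairs failing the scope): 6.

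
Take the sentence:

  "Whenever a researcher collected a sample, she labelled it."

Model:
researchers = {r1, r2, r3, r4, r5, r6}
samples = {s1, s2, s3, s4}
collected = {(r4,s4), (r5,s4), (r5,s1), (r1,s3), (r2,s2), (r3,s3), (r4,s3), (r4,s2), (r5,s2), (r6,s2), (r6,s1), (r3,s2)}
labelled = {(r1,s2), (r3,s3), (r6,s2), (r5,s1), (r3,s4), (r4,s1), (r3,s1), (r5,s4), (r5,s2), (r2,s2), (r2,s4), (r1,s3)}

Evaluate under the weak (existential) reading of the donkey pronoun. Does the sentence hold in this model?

"it" takes "a sample" as antecedent — a donkey pronoun bound across the clause boundary.
Weak reading: every researcher r with some collected-sample has at least one collected-sample s such that labelled(r,s).
Per researcher: r1:✓  r2:✓  r3:✓  r4:✗  r5:✓  r6:✓
r4 has no witness among its collected-samples.

False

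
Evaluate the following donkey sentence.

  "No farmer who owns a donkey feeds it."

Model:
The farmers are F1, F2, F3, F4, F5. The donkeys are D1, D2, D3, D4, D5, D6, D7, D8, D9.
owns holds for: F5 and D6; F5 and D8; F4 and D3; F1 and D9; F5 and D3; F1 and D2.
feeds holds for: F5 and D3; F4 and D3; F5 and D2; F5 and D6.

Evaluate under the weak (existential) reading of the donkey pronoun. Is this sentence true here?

False

"it" takes "a donkey" as antecedent — a donkey pronoun bound across the clause boundary.
Truth condition: for no (f,d) with owns(f,d) does feeds(f,d) hold.
Restrictor pairs — does the scope hold? (F1,D2):fails  (F1,D9):fails  (F4,D3):holds  (F5,D3):holds  (F5,D6):holds  (F5,D8):fails
Scope holds for 3 pair(s), so the sentence is false.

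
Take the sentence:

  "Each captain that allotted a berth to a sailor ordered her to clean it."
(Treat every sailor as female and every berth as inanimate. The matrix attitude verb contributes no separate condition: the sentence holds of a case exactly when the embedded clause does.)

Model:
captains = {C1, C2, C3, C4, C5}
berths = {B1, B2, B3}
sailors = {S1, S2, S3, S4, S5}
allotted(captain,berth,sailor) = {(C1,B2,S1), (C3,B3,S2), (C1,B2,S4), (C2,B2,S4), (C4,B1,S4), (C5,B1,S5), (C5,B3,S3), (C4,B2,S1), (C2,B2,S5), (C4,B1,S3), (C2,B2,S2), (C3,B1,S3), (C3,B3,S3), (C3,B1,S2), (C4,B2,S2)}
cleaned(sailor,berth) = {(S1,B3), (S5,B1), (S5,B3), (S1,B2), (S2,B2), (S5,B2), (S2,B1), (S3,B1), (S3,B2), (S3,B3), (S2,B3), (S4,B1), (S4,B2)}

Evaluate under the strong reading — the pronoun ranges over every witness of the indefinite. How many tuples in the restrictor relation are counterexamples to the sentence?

0

"her" takes "a sailor" as antecedent and "it" takes "a berth"; both are donkey pronouns co-varying with the restrictor.
Strong reading: for every (c,b,s) with allotted(c,b,s), cleaned(s,b).
Restrictor triples: (C1,B2,S1)→cleaned(S1,B2) ✓  (C1,B2,S4)→cleaned(S4,B2) ✓  (C2,B2,S2)→cleaned(S2,B2) ✓  (C2,B2,S4)→cleaned(S4,B2) ✓  (C2,B2,S5)→cleaned(S5,B2) ✓  (C3,B1,S2)→cleaned(S2,B1) ✓  (C3,B1,S3)→cleaned(S3,B1) ✓  (C3,B3,S2)→cleaned(S2,B3) ✓  (C3,B3,S3)→cleaned(S3,B3) ✓  (C4,B1,S3)→cleaned(S3,B1) ✓  (C4,B1,S4)→cleaned(S4,B1) ✓  (C4,B2,S1)→cleaned(S1,B2) ✓  (C4,B2,S2)→cleaned(S2,B2) ✓  (C5,B1,S5)→cleaned(S5,B1) ✓  (C5,B3,S3)→cleaned(S3,B3) ✓
Counterexamples (restrictor triples failing the scope): 0.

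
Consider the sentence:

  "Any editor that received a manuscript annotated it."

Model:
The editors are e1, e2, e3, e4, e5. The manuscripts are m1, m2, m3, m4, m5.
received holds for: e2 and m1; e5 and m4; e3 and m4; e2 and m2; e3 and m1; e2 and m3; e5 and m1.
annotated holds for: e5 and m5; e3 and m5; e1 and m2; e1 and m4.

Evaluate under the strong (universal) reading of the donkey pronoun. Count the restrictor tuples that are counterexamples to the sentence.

7

"it" takes "a manuscript" as antecedent — a donkey pronoun bound across the clause boundary.
Strong reading: for every (e,m) with received(e,m), annotated(e,m).
Restrictor pairs: (e2,m1) ✗  (e2,m2) ✗  (e2,m3) ✗  (e3,m1) ✗  (e3,m4) ✗  (e5,m1) ✗  (e5,m4) ✗
Counterexamples (restrictor pairs failing the scope): 7.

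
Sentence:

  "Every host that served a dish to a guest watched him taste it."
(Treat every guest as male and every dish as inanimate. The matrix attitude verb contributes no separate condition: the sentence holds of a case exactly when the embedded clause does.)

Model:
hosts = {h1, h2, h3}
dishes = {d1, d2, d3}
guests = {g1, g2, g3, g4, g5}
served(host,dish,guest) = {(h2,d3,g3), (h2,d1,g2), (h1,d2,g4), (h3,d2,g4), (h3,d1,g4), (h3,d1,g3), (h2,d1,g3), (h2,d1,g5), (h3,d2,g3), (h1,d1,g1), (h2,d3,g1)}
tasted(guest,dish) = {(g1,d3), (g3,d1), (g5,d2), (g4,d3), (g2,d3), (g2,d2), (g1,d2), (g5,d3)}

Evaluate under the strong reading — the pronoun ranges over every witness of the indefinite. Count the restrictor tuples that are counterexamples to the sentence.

"him" takes "a guest" as antecedent and "it" takes "a dish"; both are donkey pronouns co-varying with the restrictor.
Strong reading: for every (h,d,g) with served(h,d,g), tasted(g,d).
Restrictor triples: (h1,d1,g1)→tasted(g1,d1) ✗  (h1,d2,g4)→tasted(g4,d2) ✗  (h2,d1,g2)→tasted(g2,d1) ✗  (h2,d1,g3)→tasted(g3,d1) ✓  (h2,d1,g5)→tasted(g5,d1) ✗  (h2,d3,g1)→tasted(g1,d3) ✓  (h2,d3,g3)→tasted(g3,d3) ✗  (h3,d1,g3)→tasted(g3,d1) ✓  (h3,d1,g4)→tasted(g4,d1) ✗  (h3,d2,g3)→tasted(g3,d2) ✗  (h3,d2,g4)→tasted(g4,d2) ✗
Counterexamples (restrictor triples failing the scope): 8.

8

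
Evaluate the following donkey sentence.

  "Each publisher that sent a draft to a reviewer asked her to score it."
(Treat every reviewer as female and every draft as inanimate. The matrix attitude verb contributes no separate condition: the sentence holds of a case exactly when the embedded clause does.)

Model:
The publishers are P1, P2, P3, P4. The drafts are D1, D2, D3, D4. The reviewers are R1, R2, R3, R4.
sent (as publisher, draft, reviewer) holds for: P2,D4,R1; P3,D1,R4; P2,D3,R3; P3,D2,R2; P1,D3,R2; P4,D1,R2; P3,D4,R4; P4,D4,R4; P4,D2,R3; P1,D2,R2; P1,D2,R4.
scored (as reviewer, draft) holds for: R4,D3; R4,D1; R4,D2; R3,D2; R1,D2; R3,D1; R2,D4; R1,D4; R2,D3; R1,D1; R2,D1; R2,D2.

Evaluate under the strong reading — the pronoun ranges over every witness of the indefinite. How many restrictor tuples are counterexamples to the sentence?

"her" takes "a reviewer" as antecedent and "it" takes "a draft"; both are donkey pronouns co-varying with the restrictor.
Strong reading: for every (p,d,r) with sent(p,d,r), scored(r,d).
Restrictor triples: (P1,D2,R2)→scored(R2,D2) ✓  (P1,D2,R4)→scored(R4,D2) ✓  (P1,D3,R2)→scored(R2,D3) ✓  (P2,D3,R3)→scored(R3,D3) ✗  (P2,D4,R1)→scored(R1,D4) ✓  (P3,D1,R4)→scored(R4,D1) ✓  (P3,D2,R2)→scored(R2,D2) ✓  (P3,D4,R4)→scored(R4,D4) ✗  (P4,D1,R2)→scored(R2,D1) ✓  (P4,D2,R3)→scored(R3,D2) ✓  (P4,D4,R4)→scored(R4,D4) ✗
Counterexamples (restrictor triples failing the scope): 3.

3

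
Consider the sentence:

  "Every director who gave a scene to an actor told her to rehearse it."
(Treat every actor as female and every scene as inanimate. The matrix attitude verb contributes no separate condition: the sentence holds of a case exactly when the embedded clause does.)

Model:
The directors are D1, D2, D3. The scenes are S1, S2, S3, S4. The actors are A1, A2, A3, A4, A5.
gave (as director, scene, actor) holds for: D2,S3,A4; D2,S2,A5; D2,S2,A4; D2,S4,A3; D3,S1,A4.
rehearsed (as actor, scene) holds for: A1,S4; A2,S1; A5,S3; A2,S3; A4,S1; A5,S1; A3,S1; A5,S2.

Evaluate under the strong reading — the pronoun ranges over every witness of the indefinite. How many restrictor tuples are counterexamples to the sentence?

"her" takes "an actor" as antecedent and "it" takes "a scene"; both are donkey pronouns co-varying with the restrictor.
Strong reading: for every (d,s,a) with gave(d,s,a), rehearsed(a,s).
Restrictor triples: (D2,S2,A4)→rehearsed(A4,S2) ✗  (D2,S2,A5)→rehearsed(A5,S2) ✓  (D2,S3,A4)→rehearsed(A4,S3) ✗  (D2,S4,A3)→rehearsed(A3,S4) ✗  (D3,S1,A4)→rehearsed(A4,S1) ✓
Counterexamples (restrictor triples failing the scope): 3.

3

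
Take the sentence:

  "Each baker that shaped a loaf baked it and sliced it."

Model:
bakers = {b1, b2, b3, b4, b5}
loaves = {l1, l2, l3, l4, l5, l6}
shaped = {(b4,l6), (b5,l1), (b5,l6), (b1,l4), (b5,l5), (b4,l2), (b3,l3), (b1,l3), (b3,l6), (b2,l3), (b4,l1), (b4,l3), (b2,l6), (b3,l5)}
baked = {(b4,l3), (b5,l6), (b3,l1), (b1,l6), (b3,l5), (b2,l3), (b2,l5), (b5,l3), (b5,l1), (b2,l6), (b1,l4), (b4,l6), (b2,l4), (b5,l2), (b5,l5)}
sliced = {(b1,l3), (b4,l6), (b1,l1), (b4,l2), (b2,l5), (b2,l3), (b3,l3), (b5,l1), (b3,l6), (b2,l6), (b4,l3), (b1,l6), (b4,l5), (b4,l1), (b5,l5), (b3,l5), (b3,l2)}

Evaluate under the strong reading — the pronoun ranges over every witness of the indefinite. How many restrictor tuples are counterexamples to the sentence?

"it" takes "a loaf" as antecedent — a donkey pronoun bound across the clause boundary.
Strong reading: for every (b,l) with shaped(b,l), baked(b,l) ∧ sliced(b,l).
Restrictor pairs: (b1,l3) ✗  (b1,l4) ✗  (b2,l3) ✓  (b2,l6) ✓  (b3,l3) ✗  (b3,l5) ✓  (b3,l6) ✗  (b4,l1) ✗  (b4,l2) ✗  (b4,l3) ✓  (b4,l6) ✓  (b5,l1) ✓  (b5,l5) ✓  (b5,l6) ✗
Counterexamples (restrictor pairs failing the scope): 7.

7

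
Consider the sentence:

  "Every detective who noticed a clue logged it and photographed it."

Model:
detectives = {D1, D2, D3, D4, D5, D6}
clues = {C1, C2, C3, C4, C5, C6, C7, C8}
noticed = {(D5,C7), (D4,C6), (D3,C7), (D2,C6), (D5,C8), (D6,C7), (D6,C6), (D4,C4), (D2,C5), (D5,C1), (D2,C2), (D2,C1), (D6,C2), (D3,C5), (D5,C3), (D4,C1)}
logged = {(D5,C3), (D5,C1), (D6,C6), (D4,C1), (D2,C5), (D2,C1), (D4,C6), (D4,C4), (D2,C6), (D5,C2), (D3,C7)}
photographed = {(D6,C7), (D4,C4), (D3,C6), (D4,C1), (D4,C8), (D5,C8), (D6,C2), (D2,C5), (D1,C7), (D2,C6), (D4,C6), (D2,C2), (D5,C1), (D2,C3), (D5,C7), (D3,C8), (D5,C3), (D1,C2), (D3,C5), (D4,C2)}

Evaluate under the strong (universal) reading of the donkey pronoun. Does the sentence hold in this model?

"it" takes "a clue" as antecedent — a donkey pronoun bound across the clause boundary.
Strong reading: for every (d,c) with noticed(d,c), logged(d,c) ∧ photographed(d,c).
Restrictor pairs: (D2,C1) ✗  (D2,C2) ✗  (D2,C5) ✓  (D2,C6) ✓  (D3,C5) ✗  (D3,C7) ✗  (D4,C1) ✓  (D4,C4) ✓  (D4,C6) ✓  (D5,C1) ✓  (D5,C3) ✓  (D5,C7) ✗  (D5,C8) ✗  (D6,C2) ✗  (D6,C6) ✗  (D6,C7) ✗
Counterexample: (D2,C1) is in noticed but fails the scope.

False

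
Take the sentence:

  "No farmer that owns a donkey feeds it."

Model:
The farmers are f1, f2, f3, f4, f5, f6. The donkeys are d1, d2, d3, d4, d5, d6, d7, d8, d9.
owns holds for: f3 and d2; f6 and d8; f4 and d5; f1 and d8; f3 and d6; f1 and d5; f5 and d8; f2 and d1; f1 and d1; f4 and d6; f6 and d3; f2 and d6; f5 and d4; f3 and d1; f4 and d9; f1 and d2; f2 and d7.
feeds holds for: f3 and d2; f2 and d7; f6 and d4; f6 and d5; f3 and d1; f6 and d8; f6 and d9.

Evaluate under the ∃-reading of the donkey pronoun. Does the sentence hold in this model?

False

"it" takes "a donkey" as antecedent — a donkey pronoun bound across the clause boundary.
Truth condition: for no (f,d) with owns(f,d) does feeds(f,d) hold.
Restrictor pairs — does the scope hold? (f1,d1):fails  (f1,d2):fails  (f1,d5):fails  (f1,d8):fails  (f2,d1):fails  (f2,d6):fails  (f2,d7):holds  (f3,d1):holds  (f3,d2):holds  (f3,d6):fails  (f4,d5):fails  (f4,d6):fails  (f4,d9):fails  (f5,d4):fails  (f5,d8):fails  (f6,d3):fails  (f6,d8):holds
Scope holds for 4 pair(s), so the sentence is false.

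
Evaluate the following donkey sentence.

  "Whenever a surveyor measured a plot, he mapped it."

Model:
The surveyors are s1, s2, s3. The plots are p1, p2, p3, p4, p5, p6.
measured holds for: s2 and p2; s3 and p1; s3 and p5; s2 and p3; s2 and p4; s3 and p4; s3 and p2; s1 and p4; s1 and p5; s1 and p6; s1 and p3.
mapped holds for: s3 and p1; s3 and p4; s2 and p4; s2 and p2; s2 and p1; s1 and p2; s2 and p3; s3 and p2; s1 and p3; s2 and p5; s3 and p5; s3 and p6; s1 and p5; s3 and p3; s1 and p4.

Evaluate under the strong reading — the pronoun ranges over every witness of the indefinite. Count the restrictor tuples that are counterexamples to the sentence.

1

"it" takes "a plot" as antecedent — a donkey pronoun bound across the clause boundary.
Strong reading: for every (s,p) with measured(s,p), mapped(s,p).
Restrictor pairs: (s1,p3) ✓  (s1,p4) ✓  (s1,p5) ✓  (s1,p6) ✗  (s2,p2) ✓  (s2,p3) ✓  (s2,p4) ✓  (s3,p1) ✓  (s3,p2) ✓  (s3,p4) ✓  (s3,p5) ✓
Counterexamples (restrictor pairs failing the scope): 1.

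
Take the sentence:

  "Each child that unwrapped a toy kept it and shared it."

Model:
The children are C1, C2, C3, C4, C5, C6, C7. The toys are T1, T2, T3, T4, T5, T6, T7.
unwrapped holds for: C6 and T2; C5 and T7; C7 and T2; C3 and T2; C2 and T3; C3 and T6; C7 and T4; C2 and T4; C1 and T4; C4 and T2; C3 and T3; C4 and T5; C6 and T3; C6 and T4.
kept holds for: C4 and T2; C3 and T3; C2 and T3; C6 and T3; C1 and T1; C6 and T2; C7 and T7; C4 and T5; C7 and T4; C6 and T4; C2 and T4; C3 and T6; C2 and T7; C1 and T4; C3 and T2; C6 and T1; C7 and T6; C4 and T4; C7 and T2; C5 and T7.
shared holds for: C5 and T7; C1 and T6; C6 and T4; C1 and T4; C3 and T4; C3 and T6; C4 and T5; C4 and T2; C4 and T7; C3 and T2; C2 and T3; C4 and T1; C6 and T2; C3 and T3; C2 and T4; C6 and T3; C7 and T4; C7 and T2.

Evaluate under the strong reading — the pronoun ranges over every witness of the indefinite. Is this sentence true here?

"it" takes "a toy" as antecedent — a donkey pronoun bound across the clause boundary.
Strong reading: for every (c,t) with unwrapped(c,t), kept(c,t) ∧ shared(c,t).
Restrictor pairs: (C1,T4) ✓  (C2,T3) ✓  (C2,T4) ✓  (C3,T2) ✓  (C3,T3) ✓  (C3,T6) ✓  (C4,T2) ✓  (C4,T5) ✓  (C5,T7) ✓  (C6,T2) ✓  (C6,T3) ✓  (C6,T4) ✓  (C7,T2) ✓  (C7,T4) ✓
Every restrictor pair satisfies the scope.

True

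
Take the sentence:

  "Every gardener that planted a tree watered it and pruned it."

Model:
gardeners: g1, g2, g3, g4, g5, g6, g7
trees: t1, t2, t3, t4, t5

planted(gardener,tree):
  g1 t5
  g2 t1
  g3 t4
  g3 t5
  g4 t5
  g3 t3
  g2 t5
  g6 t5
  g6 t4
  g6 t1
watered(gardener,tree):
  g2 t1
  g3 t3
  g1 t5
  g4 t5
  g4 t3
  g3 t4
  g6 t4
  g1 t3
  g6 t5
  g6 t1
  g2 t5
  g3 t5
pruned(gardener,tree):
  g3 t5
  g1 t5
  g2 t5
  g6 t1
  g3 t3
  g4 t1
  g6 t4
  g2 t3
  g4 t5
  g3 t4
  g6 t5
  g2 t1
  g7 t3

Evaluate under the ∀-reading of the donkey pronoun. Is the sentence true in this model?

True

"it" takes "a tree" as antecedent — a donkey pronoun bound across the clause boundary.
Strong reading: for every (g,t) with planted(g,t), watered(g,t) ∧ pruned(g,t).
Restrictor pairs: (g1,t5) ✓  (g2,t1) ✓  (g2,t5) ✓  (g3,t3) ✓  (g3,t4) ✓  (g3,t5) ✓  (g4,t5) ✓  (g6,t1) ✓  (g6,t4) ✓  (g6,t5) ✓
Every restrictor pair satisfies the scope.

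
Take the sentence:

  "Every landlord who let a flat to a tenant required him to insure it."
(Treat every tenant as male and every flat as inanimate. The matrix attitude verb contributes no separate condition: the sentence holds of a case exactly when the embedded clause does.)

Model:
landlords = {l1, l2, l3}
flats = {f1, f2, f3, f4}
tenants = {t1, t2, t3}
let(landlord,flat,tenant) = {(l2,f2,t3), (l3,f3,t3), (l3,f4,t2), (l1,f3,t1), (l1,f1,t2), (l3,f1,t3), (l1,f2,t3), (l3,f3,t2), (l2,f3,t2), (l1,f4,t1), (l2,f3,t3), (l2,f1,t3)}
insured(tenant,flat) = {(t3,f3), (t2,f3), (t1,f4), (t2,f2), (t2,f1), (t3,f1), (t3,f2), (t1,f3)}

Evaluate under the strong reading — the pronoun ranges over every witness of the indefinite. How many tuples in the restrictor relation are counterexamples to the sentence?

1

"him" takes "a tenant" as antecedent and "it" takes "a flat"; both are donkey pronouns co-varying with the restrictor.
Strong reading: for every (l,f,t) with let(l,f,t), insured(t,f).
Restrictor triples: (l1,f1,t2)→insured(t2,f1) ✓  (l1,f2,t3)→insured(t3,f2) ✓  (l1,f3,t1)→insured(t1,f3) ✓  (l1,f4,t1)→insured(t1,f4) ✓  (l2,f1,t3)→insured(t3,f1) ✓  (l2,f2,t3)→insured(t3,f2) ✓  (l2,f3,t2)→insured(t2,f3) ✓  (l2,f3,t3)→insured(t3,f3) ✓  (l3,f1,t3)→insured(t3,f1) ✓  (l3,f3,t2)→insured(t2,f3) ✓  (l3,f3,t3)→insured(t3,f3) ✓  (l3,f4,t2)→insured(t2,f4) ✗
Counterexamples (restrictor triples failing the scope): 1.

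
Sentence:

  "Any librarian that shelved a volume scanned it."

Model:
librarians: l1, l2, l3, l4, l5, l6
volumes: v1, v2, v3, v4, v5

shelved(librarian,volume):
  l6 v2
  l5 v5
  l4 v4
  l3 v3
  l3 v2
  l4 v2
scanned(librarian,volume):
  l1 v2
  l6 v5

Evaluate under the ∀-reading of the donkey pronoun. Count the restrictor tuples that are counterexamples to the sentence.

6

"it" takes "a volume" as antecedent — a donkey pronoun bound across the clause boundary.
Strong reading: for every (l,v) with shelved(l,v), scanned(l,v).
Restrictor pairs: (l3,v2) ✗  (l3,v3) ✗  (l4,v2) ✗  (l4,v4) ✗  (l5,v5) ✗  (l6,v2) ✗
Counterexamples (restrictor pairs failing the scope): 6.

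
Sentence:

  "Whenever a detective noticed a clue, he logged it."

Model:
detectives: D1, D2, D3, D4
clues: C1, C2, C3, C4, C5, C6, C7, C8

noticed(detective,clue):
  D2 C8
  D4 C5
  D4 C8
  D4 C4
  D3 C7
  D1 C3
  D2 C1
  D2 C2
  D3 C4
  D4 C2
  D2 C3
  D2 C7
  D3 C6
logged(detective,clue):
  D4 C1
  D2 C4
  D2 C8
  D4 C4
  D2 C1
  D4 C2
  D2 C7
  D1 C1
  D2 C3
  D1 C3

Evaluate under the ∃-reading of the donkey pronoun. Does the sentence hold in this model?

"it" takes "a clue" as antecedent — a donkey pronoun bound across the clause boundary.
Weak reading: every detective d with some noticed-clue has at least one noticed-clue c such that logged(d,c).
Per detective: D1:✓  D2:✓  D3:✗  D4:✓
D3 has no witness among its noticed-clues.

False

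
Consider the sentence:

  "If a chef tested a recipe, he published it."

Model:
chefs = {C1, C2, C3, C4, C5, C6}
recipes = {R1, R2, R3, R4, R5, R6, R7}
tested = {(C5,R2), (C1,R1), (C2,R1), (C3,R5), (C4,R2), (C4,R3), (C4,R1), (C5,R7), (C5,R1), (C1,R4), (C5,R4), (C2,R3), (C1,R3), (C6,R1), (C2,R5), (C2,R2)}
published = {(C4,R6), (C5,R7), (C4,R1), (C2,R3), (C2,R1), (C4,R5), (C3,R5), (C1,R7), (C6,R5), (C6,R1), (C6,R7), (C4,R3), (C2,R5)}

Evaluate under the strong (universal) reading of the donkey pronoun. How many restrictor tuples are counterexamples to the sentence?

"it" takes "a recipe" as antecedent — a donkey pronoun bound across the clause boundary.
Strong reading: for every (c,r) with tested(c,r), published(c,r).
Restrictor pairs: (C1,R1) ✗  (C1,R3) ✗  (C1,R4) ✗  (C2,R1) ✓  (C2,R2) ✗  (C2,R3) ✓  (C2,R5) ✓  (C3,R5) ✓  (C4,R1) ✓  (C4,R2) ✗  (C4,R3) ✓  (C5,R1) ✗  (C5,R2) ✗  (C5,R4) ✗  (C5,R7) ✓  (C6,R1) ✓
Counterexamples (restrictor pairs failing the scope): 8.

8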